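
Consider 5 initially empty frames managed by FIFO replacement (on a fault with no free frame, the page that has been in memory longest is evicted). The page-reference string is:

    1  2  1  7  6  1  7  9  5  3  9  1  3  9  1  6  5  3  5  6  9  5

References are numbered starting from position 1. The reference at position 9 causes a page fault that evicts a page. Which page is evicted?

1

pos 1: 1: miss, frames {1}
pos 2: 2: miss, frames {1,2}
pos 3: 1: hit
pos 4: 7: miss, frames {1,2,7}
pos 5: 6: miss, frames {1,2,7,6}
pos 6: 1: hit
pos 7: 7: hit
pos 8: 9: miss, frames {1,2,7,6,9}
pos 9: 5: miss, evict 1, frames {2,7,6,9,5}
At position 9, page 1 is evicted.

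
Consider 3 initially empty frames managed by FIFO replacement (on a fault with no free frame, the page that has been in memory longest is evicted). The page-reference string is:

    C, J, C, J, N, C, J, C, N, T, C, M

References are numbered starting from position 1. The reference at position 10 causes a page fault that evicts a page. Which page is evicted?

C

pos 1: C: fault, frames {C}
pos 2: J: fault, frames {C,J}
pos 3: C: hit
pos 4: J: hit
pos 5: N: fault, frames {C,J,N}
pos 6: C: hit
pos 7: J: hit
pos 8: C: hit
pos 9: N: hit
pos 10: T: fault, evict C, frames {J,N,T}
At position 10, page C is evicted.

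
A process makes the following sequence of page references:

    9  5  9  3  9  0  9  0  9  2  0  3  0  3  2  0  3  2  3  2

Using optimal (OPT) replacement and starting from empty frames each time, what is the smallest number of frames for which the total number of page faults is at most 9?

f=1: 20 faults
f=2: 8 faults
f=3: 5 faults
f=4: 5 faults
f=5: 5 faults
Smallest f with faults ≤ 9 is 2.

2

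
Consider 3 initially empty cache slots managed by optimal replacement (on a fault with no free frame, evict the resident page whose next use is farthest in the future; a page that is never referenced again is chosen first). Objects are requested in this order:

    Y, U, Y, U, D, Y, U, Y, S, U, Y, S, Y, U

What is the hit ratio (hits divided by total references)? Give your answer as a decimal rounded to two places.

Y: miss, frames [Y]
U: miss, frames [Y, U]
Y: hit
U: hit
D: miss, frames [Y, U, D]
Y: hit
U: hit
Y: hit
S: miss, evict D, frames [Y, U, S]
U: hit
Y: hit
S: hit
Y: hit
U: hit
Hits: 10 of 14 references → 10/14 = 0.7143.

0.71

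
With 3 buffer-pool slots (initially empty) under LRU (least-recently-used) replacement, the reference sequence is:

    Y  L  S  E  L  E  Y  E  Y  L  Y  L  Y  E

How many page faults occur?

5

Y → fault, frames {Y}
L → fault, frames {Y,L}
S → fault, frames {Y,L,S}
E → fault, evict Y, frames {L,S,E}
L → hit
E → hit
Y → fault, evict S, frames {L,E,Y}
E → hit
Y → hit
L → hit
Y → hit
L → hit
Y → hit
E → hit
Page faults: 5.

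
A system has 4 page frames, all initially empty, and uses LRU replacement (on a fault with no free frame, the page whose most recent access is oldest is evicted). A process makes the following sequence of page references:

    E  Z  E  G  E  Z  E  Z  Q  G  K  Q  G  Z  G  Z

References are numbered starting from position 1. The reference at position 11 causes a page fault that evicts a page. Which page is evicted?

pos 1: E: fault, frames [E]
pos 2: Z: fault, frames [E, Z]
pos 3: E: hit
pos 4: G: fault, frames [Z, E, G]
pos 5: E: hit
pos 6: Z: hit
pos 7: E: hit
pos 8: Z: hit
pos 9: Q: fault, frames [G, E, Z, Q]
pos 10: G: hit
pos 11: K: fault, evict E, frames [Z, Q, G, K]
At position 11, page E is evicted.

E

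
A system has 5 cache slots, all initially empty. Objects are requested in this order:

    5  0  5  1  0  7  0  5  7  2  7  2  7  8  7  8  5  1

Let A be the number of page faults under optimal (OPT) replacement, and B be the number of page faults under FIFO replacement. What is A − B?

-1

Under OPT: F F . F . F . . . F . . . F . . . . → 6 faults.
Under FIFO: F F . F . F . . . F . . . F . . F . → 7 faults.
A − B = 6 − 7 = -1.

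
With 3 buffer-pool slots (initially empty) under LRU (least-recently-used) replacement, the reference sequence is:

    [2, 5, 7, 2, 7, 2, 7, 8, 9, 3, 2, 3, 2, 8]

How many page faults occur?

2: fault, frames (2)
5: fault, frames (2 5)
7: fault, frames (2 5 7)
2: hit
7: hit
2: hit
7: hit
8: fault, evict 5, frames (2 7 8)
9: fault, evict 2, frames (7 8 9)
3: fault, evict 7, frames (8 9 3)
2: fault, evict 8, frames (9 3 2)
3: hit
2: hit
8: fault, evict 9, frames (3 2 8)
Page faults: 8.

8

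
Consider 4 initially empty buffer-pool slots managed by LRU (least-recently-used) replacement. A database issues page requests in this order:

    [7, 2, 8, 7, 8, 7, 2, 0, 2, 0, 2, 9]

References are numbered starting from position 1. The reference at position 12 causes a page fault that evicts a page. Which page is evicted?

8

pos 1: 7 → miss, frames {7}
pos 2: 2 → miss, frames {7,2}
pos 3: 8 → miss, frames {7,2,8}
pos 4: 7 → hit
pos 5: 8 → hit
pos 6: 7 → hit
pos 7: 2 → hit
pos 8: 0 → miss, frames {8,7,2,0}
pos 9: 2 → hit
pos 10: 0 → hit
pos 11: 2 → hit
pos 12: 9 → miss, evict 8, frames {7,0,2,9}
At position 12, page 8 is evicted.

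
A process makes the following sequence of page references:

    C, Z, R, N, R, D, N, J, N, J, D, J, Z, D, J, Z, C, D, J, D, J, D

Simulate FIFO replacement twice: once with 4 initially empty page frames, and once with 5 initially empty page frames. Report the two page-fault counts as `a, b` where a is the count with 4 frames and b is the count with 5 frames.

8, 7

4 frames: F F F F . F . F . . . . F . . . F . . . . . → 8 faults.
5 frames: F F F F . F . F . . . . . . . . F . . . . . → 7 faults.
7 < 8: adding a frame reduced faults, as is typical.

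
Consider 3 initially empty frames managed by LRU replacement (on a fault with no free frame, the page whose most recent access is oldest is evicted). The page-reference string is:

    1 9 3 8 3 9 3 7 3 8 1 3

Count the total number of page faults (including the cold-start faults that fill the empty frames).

7

1 → miss, frames (1)
9 → miss, frames (1 9)
3 → miss, frames (1 9 3)
8 → miss, evict 1, frames (9 3 8)
3 → hit
9 → hit
3 → hit
7 → miss, evict 8, frames (9 3 7)
3 → hit
8 → miss, evict 9, frames (7 3 8)
1 → miss, evict 7, frames (3 8 1)
3 → hit
Page faults: 7.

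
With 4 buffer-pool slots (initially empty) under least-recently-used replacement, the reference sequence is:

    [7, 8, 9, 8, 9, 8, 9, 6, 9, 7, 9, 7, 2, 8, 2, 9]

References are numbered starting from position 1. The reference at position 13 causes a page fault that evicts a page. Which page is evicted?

pos 1: 7 -> miss, frames [7]
pos 2: 8 -> miss, frames [7, 8]
pos 3: 9 -> miss, frames [7, 8, 9]
pos 4: 8 -> hit
pos 5: 9 -> hit
pos 6: 8 -> hit
pos 7: 9 -> hit
pos 8: 6 -> miss, frames [7, 8, 9, 6]
pos 9: 9 -> hit
pos 10: 7 -> hit
pos 11: 9 -> hit
pos 12: 7 -> hit
pos 13: 2 -> miss, evict 8, frames [6, 9, 7, 2]
At position 13, page 8 is evicted.

8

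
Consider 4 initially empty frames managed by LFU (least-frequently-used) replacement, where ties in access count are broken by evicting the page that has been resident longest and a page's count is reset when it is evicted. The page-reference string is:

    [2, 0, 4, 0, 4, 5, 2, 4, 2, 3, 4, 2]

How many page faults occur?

5

2 -> fault, frames (2)
0 -> fault, frames (2 0)
4 -> fault, frames (2 0 4)
0 -> hit
4 -> hit
5 -> fault, frames (2 0 4 5)
2 -> hit
4 -> hit
2 -> hit
3 -> fault, evict 5, frames (2 0 4 3)
4 -> hit
2 -> hit
Page faults: 5.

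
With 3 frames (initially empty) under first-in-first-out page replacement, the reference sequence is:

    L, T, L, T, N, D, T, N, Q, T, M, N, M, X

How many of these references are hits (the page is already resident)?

5

L -> fault, frames (L)
T -> fault, frames (L T)
L -> hit
T -> hit
N -> fault, frames (L T N)
D -> fault, evict L, frames (T N D)
T -> hit
N -> hit
Q -> fault, evict T, frames (N D Q)
T -> fault, evict N, frames (D Q T)
M -> fault, evict D, frames (Q T M)
N -> fault, evict Q, frames (T M N)
M -> hit
X -> fault, evict T, frames (M N X)
Hits: 5.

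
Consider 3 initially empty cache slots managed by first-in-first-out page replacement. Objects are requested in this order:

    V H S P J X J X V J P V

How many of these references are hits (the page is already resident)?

4

V → fault, frames (V)
H → fault, frames (V H)
S → fault, frames (V H S)
P → fault, evict V, frames (H S P)
J → fault, evict H, frames (S P J)
X → fault, evict S, frames (P J X)
J → hit
X → hit
V → fault, evict P, frames (J X V)
J → hit
P → fault, evict J, frames (X V P)
V → hit
Hits: 4.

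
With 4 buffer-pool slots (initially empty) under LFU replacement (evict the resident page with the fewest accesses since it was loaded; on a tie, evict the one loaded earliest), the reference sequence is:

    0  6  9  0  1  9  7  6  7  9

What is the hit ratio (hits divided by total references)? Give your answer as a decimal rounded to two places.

0 -> fault, frames {0}
6 -> fault, frames {0,6}
9 -> fault, frames {0,6,9}
0 -> hit
1 -> fault, frames {0,6,9,1}
9 -> hit
7 -> fault, evict 6, frames {0,9,1,7}
6 -> fault, evict 1, frames {0,9,7,6}
7 -> hit
9 -> hit
Hits: 4 of 10 references → 4/10 = 0.4000.

0.40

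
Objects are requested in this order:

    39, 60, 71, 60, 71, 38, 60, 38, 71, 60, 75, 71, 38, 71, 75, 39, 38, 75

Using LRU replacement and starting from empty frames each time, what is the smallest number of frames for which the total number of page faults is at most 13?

3

f=1: 18 faults
f=2: 14 faults
f=3: 8 faults
f=4: 6 faults
f=5: 5 faults
Smallest f with faults ≤ 13 is 3.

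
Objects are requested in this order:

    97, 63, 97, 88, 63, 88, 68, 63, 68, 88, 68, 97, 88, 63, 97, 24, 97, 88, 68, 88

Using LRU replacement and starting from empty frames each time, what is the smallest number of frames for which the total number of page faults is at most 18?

f=1: 20 faults
f=2: 14 faults
f=3: 9 faults
f=4: 6 faults
f=5: 5 faults
Smallest f with faults ≤ 18 is 2.

2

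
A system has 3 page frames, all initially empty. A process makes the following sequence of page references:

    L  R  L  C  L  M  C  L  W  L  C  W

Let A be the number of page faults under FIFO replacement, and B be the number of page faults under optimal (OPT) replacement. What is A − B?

Under FIFO: F F . F . F . F F . F . → 7 faults.
Under OPT: F F . F . F . . F . . . → 5 faults.
A − B = 7 − 5 = 2.

2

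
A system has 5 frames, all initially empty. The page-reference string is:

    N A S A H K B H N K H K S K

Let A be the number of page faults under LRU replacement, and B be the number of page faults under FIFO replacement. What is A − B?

Under LRU: F F F . F F F . F . . . F . → 8 faults.
Under FIFO: F F F . F F F . F . . . . . → 7 faults.
A − B = 8 − 7 = 1.

1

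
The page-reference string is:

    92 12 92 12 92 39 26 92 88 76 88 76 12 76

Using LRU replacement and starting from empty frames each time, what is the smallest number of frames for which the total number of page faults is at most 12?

2

f=1: 14 faults
f=2: 8 faults
f=3: 7 faults
f=4: 7 faults
f=5: 7 faults
f=6: 6 faults
Smallest f with faults ≤ 12 is 2.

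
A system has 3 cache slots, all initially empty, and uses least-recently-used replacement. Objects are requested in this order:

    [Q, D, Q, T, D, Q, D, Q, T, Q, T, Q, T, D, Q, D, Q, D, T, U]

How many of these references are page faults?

4

Q: fault, frames (Q)
D: fault, frames (Q D)
Q: hit
T: fault, frames (D Q T)
D: hit
Q: hit
D: hit
Q: hit
T: hit
Q: hit
T: hit
Q: hit
T: hit
D: hit
Q: hit
D: hit
Q: hit
D: hit
T: hit
U: fault, evict Q, frames (D T U)
Page faults: 4.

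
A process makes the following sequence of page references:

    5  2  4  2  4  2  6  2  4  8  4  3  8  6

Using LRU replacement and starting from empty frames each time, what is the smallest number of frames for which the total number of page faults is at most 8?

3

f=1: 14 faults
f=2: 9 faults
f=3: 7 faults
f=4: 7 faults
f=5: 6 faults
f=6: 6 faults
Smallest f with faults ≤ 8 is 3.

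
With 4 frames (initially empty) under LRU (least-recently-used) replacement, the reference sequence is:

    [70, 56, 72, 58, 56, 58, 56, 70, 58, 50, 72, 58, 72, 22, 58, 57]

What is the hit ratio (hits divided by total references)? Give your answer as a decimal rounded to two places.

70 → miss, frames {70}
56 → miss, frames {70,56}
72 → miss, frames {70,56,72}
58 → miss, frames {70,56,72,58}
56 → hit
58 → hit
56 → hit
70 → hit
58 → hit
50 → miss, evict 72, frames {56,70,58,50}
72 → miss, evict 56, frames {70,58,50,72}
58 → hit
72 → hit
22 → miss, evict 70, frames {50,58,72,22}
58 → hit
57 → miss, evict 50, frames {72,22,58,57}
Hits: 8 of 16 references → 8/16 = 0.5000.

0.50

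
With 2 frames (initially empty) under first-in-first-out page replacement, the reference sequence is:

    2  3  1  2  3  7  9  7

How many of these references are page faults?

7

2: fault, frames (2)
3: fault, frames (2 3)
1: fault, evict 2, frames (3 1)
2: fault, evict 3, frames (1 2)
3: fault, evict 1, frames (2 3)
7: fault, evict 2, frames (3 7)
9: fault, evict 3, frames (7 9)
7: hit
Page faults: 7.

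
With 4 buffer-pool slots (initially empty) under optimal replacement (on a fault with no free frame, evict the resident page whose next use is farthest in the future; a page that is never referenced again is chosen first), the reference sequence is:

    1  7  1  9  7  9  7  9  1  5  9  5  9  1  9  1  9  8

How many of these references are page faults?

5

1 -> miss, frames [1]
7 -> miss, frames [1, 7]
1 -> hit
9 -> miss, frames [1, 7, 9]
7 -> hit
9 -> hit
7 -> hit
9 -> hit
1 -> hit
5 -> miss, frames [1, 7, 9, 5]
9 -> hit
5 -> hit
9 -> hit
1 -> hit
9 -> hit
1 -> hit
9 -> hit
8 -> miss, evict 5, frames [1, 7, 9, 8]
Page faults: 5.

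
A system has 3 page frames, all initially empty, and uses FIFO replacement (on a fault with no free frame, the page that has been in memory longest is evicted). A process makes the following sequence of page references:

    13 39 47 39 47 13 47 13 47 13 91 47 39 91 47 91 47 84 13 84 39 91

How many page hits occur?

14

13: miss, frames (13)
39: miss, frames (13 39)
47: miss, frames (13 39 47)
39: hit
47: hit
13: hit
47: hit
13: hit
47: hit
13: hit
91: miss, evict 13, frames (39 47 91)
47: hit
39: hit
91: hit
47: hit
91: hit
47: hit
84: miss, evict 39, frames (47 91 84)
13: miss, evict 47, frames (91 84 13)
84: hit
39: miss, evict 91, frames (84 13 39)
91: miss, evict 84, frames (13 39 91)
Hits: 14.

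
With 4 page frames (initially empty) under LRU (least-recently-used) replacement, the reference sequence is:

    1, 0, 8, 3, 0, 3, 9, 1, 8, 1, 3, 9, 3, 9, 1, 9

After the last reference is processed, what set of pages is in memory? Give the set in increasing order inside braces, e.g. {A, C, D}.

{1, 3, 8, 9}

1 → miss, frames [1]
0 → miss, frames [1, 0]
8 → miss, frames [1, 0, 8]
3 → miss, frames [1, 0, 8, 3]
0 → hit
3 → hit
9 → miss, evict 1, frames [8, 0, 3, 9]
1 → miss, evict 8, frames [0, 3, 9, 1]
8 → miss, evict 0, frames [3, 9, 1, 8]
1 → hit
3 → hit
9 → hit
3 → hit
9 → hit
1 → hit
9 → hit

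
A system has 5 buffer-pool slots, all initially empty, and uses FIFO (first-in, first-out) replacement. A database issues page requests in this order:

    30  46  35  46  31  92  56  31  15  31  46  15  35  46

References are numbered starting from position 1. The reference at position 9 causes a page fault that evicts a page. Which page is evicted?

46

pos 1: 30 → miss, frames [30]
pos 2: 46 → miss, frames [30, 46]
pos 3: 35 → miss, frames [30, 46, 35]
pos 4: 46 → hit
pos 5: 31 → miss, frames [30, 46, 35, 31]
pos 6: 92 → miss, frames [30, 46, 35, 31, 92]
pos 7: 56 → miss, evict 30, frames [46, 35, 31, 92, 56]
pos 8: 31 → hit
pos 9: 15 → miss, evict 46, frames [35, 31, 92, 56, 15]
At position 9, page 46 is evicted.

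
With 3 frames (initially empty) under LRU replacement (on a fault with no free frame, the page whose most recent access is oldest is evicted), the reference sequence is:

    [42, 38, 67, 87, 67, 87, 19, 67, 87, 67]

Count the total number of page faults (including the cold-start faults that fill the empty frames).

5

42 → fault, frames (42)
38 → fault, frames (42 38)
67 → fault, frames (42 38 67)
87 → fault, evict 42, frames (38 67 87)
67 → hit
87 → hit
19 → fault, evict 38, frames (67 87 19)
67 → hit
87 → hit
67 → hit
Page faults: 5.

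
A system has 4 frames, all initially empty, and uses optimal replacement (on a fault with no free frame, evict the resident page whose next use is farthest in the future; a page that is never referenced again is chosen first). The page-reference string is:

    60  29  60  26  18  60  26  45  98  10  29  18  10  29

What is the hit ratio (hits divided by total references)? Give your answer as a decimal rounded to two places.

60 → fault, frames [60]
29 → fault, frames [60, 29]
60 → hit
26 → fault, frames [60, 29, 26]
18 → fault, frames [60, 29, 26, 18]
60 → hit
26 → hit
45 → fault, evict 26, frames [60, 29, 18, 45]
98 → fault, evict 45, frames [60, 29, 18, 98]
10 → fault, evict 98, frames [60, 29, 18, 10]
29 → hit
18 → hit
10 → hit
29 → hit
Hits: 7 of 14 references → 7/14 = 0.5000.

0.50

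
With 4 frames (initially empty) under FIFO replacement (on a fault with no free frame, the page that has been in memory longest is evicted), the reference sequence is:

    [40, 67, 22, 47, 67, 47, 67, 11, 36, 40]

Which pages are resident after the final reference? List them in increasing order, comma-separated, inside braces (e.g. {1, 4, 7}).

{11, 36, 40, 47}

40 → miss, frames (40)
67 → miss, frames (40 67)
22 → miss, frames (40 67 22)
47 → miss, frames (40 67 22 47)
67 → hit
47 → hit
67 → hit
11 → miss, evict 40, frames (67 22 47 11)
36 → miss, evict 67, frames (22 47 11 36)
40 → miss, evict 22, frames (47 11 36 40)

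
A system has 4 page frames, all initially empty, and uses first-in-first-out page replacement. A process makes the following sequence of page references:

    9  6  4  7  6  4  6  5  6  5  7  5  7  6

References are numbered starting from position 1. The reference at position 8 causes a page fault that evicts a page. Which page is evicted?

9

pos 1: 9 -> fault, frames (9)
pos 2: 6 -> fault, frames (9 6)
pos 3: 4 -> fault, frames (9 6 4)
pos 4: 7 -> fault, frames (9 6 4 7)
pos 5: 6 -> hit
pos 6: 4 -> hit
pos 7: 6 -> hit
pos 8: 5 -> fault, evict 9, frames (6 4 7 5)
At position 8, page 9 is evicted.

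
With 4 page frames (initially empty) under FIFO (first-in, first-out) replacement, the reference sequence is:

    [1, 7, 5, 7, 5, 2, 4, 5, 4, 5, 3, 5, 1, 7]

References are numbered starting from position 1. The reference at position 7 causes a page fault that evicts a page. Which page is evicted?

1

pos 1: 1 → fault, frames [1]
pos 2: 7 → fault, frames [1, 7]
pos 3: 5 → fault, frames [1, 7, 5]
pos 4: 7 → hit
pos 5: 5 → hit
pos 6: 2 → fault, frames [1, 7, 5, 2]
pos 7: 4 → fault, evict 1, frames [7, 5, 2, 4]
At position 7, page 1 is evicted.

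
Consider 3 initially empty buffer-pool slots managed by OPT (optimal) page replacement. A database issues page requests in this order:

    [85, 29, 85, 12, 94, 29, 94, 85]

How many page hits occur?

4

85: fault, frames {85}
29: fault, frames {85,29}
85: hit
12: fault, frames {85,29,12}
94: fault, evict 12, frames {85,29,94}
29: hit
94: hit
85: hit
Hits: 4.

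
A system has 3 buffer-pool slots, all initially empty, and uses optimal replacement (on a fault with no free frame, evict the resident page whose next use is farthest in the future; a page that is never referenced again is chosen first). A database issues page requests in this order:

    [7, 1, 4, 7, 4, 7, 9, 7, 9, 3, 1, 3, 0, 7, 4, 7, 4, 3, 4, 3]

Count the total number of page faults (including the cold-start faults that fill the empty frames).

7 -> fault, frames (7)
1 -> fault, frames (7 1)
4 -> fault, frames (7 1 4)
7 -> hit
4 -> hit
7 -> hit
9 -> fault, evict 4, frames (7 1 9)
7 -> hit
9 -> hit
3 -> fault, evict 9, frames (7 1 3)
1 -> hit
3 -> hit
0 -> fault, evict 1, frames (7 3 0)
7 -> hit
4 -> fault, evict 0, frames (7 3 4)
7 -> hit
4 -> hit
3 -> hit
4 -> hit
3 -> hit
Page faults: 7.

7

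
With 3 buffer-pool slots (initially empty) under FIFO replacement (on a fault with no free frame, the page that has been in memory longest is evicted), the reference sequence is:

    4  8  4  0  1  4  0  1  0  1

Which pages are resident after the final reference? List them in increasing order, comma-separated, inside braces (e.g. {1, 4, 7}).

4 -> miss, frames (4)
8 -> miss, frames (4 8)
4 -> hit
0 -> miss, frames (4 8 0)
1 -> miss, evict 4, frames (8 0 1)
4 -> miss, evict 8, frames (0 1 4)
0 -> hit
1 -> hit
0 -> hit
1 -> hit

{0, 1, 4}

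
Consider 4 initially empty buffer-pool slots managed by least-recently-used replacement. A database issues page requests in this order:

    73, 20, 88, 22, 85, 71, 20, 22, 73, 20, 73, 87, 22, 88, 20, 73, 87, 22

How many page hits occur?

4

73: fault, frames {73}
20: fault, frames {73,20}
88: fault, frames {73,20,88}
22: fault, frames {73,20,88,22}
85: fault, evict 73, frames {20,88,22,85}
71: fault, evict 20, frames {88,22,85,71}
20: fault, evict 88, frames {22,85,71,20}
22: hit
73: fault, evict 85, frames {71,20,22,73}
20: hit
73: hit
87: fault, evict 71, frames {22,20,73,87}
22: hit
88: fault, evict 20, frames {73,87,22,88}
20: fault, evict 73, frames {87,22,88,20}
73: fault, evict 87, frames {22,88,20,73}
87: fault, evict 22, frames {88,20,73,87}
22: fault, evict 88, frames {20,73,87,22}
Hits: 4.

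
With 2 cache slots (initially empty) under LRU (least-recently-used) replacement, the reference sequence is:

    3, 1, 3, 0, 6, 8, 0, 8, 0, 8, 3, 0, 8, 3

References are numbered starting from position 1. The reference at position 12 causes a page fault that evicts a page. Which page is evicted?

pos 1: 3 -> miss, frames {3}
pos 2: 1 -> miss, frames {3,1}
pos 3: 3 -> hit
pos 4: 0 -> miss, evict 1, frames {3,0}
pos 5: 6 -> miss, evict 3, frames {0,6}
pos 6: 8 -> miss, evict 0, frames {6,8}
pos 7: 0 -> miss, evict 6, frames {8,0}
pos 8: 8 -> hit
pos 9: 0 -> hit
pos 10: 8 -> hit
pos 11: 3 -> miss, evict 0, frames {8,3}
pos 12: 0 -> miss, evict 8, frames {3,0}
At position 12, page 8 is evicted.

8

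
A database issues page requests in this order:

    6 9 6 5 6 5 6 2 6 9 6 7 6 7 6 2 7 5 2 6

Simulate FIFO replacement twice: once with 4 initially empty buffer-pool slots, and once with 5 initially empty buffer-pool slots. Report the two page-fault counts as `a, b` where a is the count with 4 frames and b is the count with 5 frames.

4 frames: F F . F . . . F . . . F F . . . . . . . → 6 faults.
5 frames: F F . F . . . F . . . F . . . . . . . . → 5 faults.
5 < 6: adding a frame reduced faults, as is typical.

6, 5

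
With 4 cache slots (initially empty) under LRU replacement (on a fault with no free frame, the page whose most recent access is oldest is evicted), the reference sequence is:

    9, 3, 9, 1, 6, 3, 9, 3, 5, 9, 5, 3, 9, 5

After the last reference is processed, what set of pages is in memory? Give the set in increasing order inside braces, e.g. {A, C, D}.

9 → fault, frames {9}
3 → fault, frames {9,3}
9 → hit
1 → fault, frames {3,9,1}
6 → fault, frames {3,9,1,6}
3 → hit
9 → hit
3 → hit
5 → fault, evict 1, frames {6,9,3,5}
9 → hit
5 → hit
3 → hit
9 → hit
5 → hit

{3, 5, 6, 9}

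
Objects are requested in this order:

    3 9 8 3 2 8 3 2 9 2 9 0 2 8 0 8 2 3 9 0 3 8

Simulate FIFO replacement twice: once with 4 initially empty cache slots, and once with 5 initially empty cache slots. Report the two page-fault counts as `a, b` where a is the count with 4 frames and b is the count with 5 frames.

8, 5

4 frames: F F F . F . . . . . . F . . . . . F F . . F → 8 faults.
5 frames: F F F . F . . . . . . F . . . . . . . . . . → 5 faults.
5 < 8: adding a frame reduced faults, as is typical.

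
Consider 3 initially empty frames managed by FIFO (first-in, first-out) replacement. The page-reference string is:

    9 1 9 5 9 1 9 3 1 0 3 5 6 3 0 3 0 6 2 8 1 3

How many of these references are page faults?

9 -> miss, frames {9}
1 -> miss, frames {9,1}
9 -> hit
5 -> miss, frames {9,1,5}
9 -> hit
1 -> hit
9 -> hit
3 -> miss, evict 9, frames {1,5,3}
1 -> hit
0 -> miss, evict 1, frames {5,3,0}
3 -> hit
5 -> hit
6 -> miss, evict 5, frames {3,0,6}
3 -> hit
0 -> hit
3 -> hit
0 -> hit
6 -> hit
2 -> miss, evict 3, frames {0,6,2}
8 -> miss, evict 0, frames {6,2,8}
1 -> miss, evict 6, frames {2,8,1}
3 -> miss, evict 2, frames {8,1,3}
Page faults: 10.

10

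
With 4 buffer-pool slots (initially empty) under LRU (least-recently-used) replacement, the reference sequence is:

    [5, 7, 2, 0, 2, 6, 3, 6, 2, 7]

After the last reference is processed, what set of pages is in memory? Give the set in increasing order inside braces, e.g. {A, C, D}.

5: fault, frames {5}
7: fault, frames {5,7}
2: fault, frames {5,7,2}
0: fault, frames {5,7,2,0}
2: hit
6: fault, evict 5, frames {7,0,2,6}
3: fault, evict 7, frames {0,2,6,3}
6: hit
2: hit
7: fault, evict 0, frames {3,6,2,7}

{2, 3, 6, 7}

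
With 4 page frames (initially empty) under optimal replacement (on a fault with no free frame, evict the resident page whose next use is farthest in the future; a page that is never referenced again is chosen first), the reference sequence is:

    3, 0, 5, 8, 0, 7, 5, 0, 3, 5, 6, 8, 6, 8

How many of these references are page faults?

7

3 -> fault, frames {3}
0 -> fault, frames {3,0}
5 -> fault, frames {3,0,5}
8 -> fault, frames {3,0,5,8}
0 -> hit
7 -> fault, evict 8, frames {3,0,5,7}
5 -> hit
0 -> hit
3 -> hit
5 -> hit
6 -> fault, evict 7, frames {3,0,5,6}
8 -> fault, evict 5, frames {3,0,6,8}
6 -> hit
8 -> hit
Page faults: 7.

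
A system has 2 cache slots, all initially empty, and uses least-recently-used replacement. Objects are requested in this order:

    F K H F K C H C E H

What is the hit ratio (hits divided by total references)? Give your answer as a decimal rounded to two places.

F → miss, frames (F)
K → miss, frames (F K)
H → miss, evict F, frames (K H)
F → miss, evict K, frames (H F)
K → miss, evict H, frames (F K)
C → miss, evict F, frames (K C)
H → miss, evict K, frames (C H)
C → hit
E → miss, evict H, frames (C E)
H → miss, evict C, frames (E H)
Hits: 1 of 10 references → 1/10 = 0.1000.

0.10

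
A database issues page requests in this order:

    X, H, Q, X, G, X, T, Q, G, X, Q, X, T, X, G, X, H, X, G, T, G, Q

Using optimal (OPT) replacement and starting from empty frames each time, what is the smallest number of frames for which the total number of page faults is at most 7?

4

f=1: 22 faults
f=2: 13 faults
f=3: 10 faults
f=4: 7 faults
f=5: 5 faults
Smallest f with faults ≤ 7 is 4.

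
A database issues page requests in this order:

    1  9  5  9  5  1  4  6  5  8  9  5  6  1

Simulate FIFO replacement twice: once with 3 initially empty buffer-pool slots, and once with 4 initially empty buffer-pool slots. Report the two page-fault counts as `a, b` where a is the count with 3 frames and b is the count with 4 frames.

10, 9

3 frames: F F F . . . F F . F F F F F → 10 faults.
4 frames: F F F . . . F F . F F F . F → 9 faults.
9 < 10: adding a frame reduced faults, as is typical.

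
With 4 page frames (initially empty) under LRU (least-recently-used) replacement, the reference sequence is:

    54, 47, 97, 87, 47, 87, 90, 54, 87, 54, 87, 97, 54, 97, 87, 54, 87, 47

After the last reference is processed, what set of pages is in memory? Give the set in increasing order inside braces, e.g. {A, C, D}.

54 -> fault, frames {54}
47 -> fault, frames {54,47}
97 -> fault, frames {54,47,97}
87 -> fault, frames {54,47,97,87}
47 -> hit
87 -> hit
90 -> fault, evict 54, frames {97,47,87,90}
54 -> fault, evict 97, frames {47,87,90,54}
87 -> hit
54 -> hit
87 -> hit
97 -> fault, evict 47, frames {90,54,87,97}
54 -> hit
97 -> hit
87 -> hit
54 -> hit
87 -> hit
47 -> fault, evict 90, frames {97,54,87,47}

{47, 54, 87, 97}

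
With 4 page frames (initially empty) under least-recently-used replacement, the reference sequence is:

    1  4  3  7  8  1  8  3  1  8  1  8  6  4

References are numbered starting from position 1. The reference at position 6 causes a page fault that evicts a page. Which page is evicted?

pos 1: 1 -> fault, frames (1)
pos 2: 4 -> fault, frames (1 4)
pos 3: 3 -> fault, frames (1 4 3)
pos 4: 7 -> fault, frames (1 4 3 7)
pos 5: 8 -> fault, evict 1, frames (4 3 7 8)
pos 6: 1 -> fault, evict 4, frames (3 7 8 1)
At position 6, page 4 is evicted.

4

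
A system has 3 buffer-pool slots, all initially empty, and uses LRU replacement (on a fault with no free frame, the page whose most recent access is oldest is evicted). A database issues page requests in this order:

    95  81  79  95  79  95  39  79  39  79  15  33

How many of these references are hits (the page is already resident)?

95: fault, frames (95)
81: fault, frames (95 81)
79: fault, frames (95 81 79)
95: hit
79: hit
95: hit
39: fault, evict 81, frames (79 95 39)
79: hit
39: hit
79: hit
15: fault, evict 95, frames (39 79 15)
33: fault, evict 39, frames (79 15 33)
Hits: 6.

6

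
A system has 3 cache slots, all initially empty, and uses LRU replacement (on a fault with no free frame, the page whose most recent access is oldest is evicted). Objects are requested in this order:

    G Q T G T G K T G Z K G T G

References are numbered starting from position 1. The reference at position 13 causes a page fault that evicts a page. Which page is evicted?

Z

pos 1: G -> fault, frames [G]
pos 2: Q -> fault, frames [G, Q]
pos 3: T -> fault, frames [G, Q, T]
pos 4: G -> hit
pos 5: T -> hit
pos 6: G -> hit
pos 7: K -> fault, evict Q, frames [T, G, K]
pos 8: T -> hit
pos 9: G -> hit
pos 10: Z -> fault, evict K, frames [T, G, Z]
pos 11: K -> fault, evict T, frames [G, Z, K]
pos 12: G -> hit
pos 13: T -> fault, evict Z, frames [K, G, T]
At position 13, page Z is evicted.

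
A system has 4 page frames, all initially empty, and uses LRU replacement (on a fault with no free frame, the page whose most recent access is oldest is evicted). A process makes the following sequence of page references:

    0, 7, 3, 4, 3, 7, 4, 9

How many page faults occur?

0: miss, frames [0]
7: miss, frames [0, 7]
3: miss, frames [0, 7, 3]
4: miss, frames [0, 7, 3, 4]
3: hit
7: hit
4: hit
9: miss, evict 0, frames [3, 7, 4, 9]
Page faults: 5.

5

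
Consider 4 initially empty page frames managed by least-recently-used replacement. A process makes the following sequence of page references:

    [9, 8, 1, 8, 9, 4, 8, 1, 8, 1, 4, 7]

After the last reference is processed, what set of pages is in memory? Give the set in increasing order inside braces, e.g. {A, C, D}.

{1, 4, 7, 8}

9: fault, frames (9)
8: fault, frames (9 8)
1: fault, frames (9 8 1)
8: hit
9: hit
4: fault, frames (1 8 9 4)
8: hit
1: hit
8: hit
1: hit
4: hit
7: fault, evict 9, frames (8 1 4 7)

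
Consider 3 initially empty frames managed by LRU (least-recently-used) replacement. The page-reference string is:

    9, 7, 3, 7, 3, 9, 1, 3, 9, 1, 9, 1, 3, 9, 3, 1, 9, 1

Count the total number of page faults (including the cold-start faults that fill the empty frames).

9: fault, frames {9}
7: fault, frames {9,7}
3: fault, frames {9,7,3}
7: hit
3: hit
9: hit
1: fault, evict 7, frames {3,9,1}
3: hit
9: hit
1: hit
9: hit
1: hit
3: hit
9: hit
3: hit
1: hit
9: hit
1: hit
Page faults: 4.

4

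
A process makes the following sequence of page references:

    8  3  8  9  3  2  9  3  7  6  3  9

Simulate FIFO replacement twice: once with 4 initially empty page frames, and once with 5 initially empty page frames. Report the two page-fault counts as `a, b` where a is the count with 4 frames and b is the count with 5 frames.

8, 6

4 frames: F F . F . F . . F F F F → 8 faults.
5 frames: F F . F . F . . F F . . → 6 faults.
6 < 8: adding a frame reduced faults, as is typical.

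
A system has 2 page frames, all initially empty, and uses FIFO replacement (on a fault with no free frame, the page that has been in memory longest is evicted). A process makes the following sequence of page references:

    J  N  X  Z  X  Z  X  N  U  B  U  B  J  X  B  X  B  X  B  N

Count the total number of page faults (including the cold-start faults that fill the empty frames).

11

J: fault, frames {J}
N: fault, frames {J,N}
X: fault, evict J, frames {N,X}
Z: fault, evict N, frames {X,Z}
X: hit
Z: hit
X: hit
N: fault, evict X, frames {Z,N}
U: fault, evict Z, frames {N,U}
B: fault, evict N, frames {U,B}
U: hit
B: hit
J: fault, evict U, frames {B,J}
X: fault, evict B, frames {J,X}
B: fault, evict J, frames {X,B}
X: hit
B: hit
X: hit
B: hit
N: fault, evict X, frames {B,N}
Page faults: 11.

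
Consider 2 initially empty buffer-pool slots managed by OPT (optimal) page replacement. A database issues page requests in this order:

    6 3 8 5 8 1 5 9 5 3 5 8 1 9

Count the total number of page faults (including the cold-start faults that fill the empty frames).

10

6 -> fault, frames (6)
3 -> fault, frames (6 3)
8 -> fault, evict 6, frames (3 8)
5 -> fault, evict 3, frames (8 5)
8 -> hit
1 -> fault, evict 8, frames (5 1)
5 -> hit
9 -> fault, evict 1, frames (5 9)
5 -> hit
3 -> fault, evict 9, frames (5 3)
5 -> hit
8 -> fault, evict 3, frames (5 8)
1 -> fault, evict 8, frames (5 1)
9 -> fault, evict 1, frames (5 9)
Page faults: 10.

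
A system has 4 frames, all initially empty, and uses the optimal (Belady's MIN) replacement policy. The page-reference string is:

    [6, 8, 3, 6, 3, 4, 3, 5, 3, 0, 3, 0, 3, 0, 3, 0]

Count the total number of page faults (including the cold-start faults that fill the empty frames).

6

6: miss, frames (6)
8: miss, frames (6 8)
3: miss, frames (6 8 3)
6: hit
3: hit
4: miss, frames (6 8 3 4)
3: hit
5: miss, evict 4, frames (6 8 3 5)
3: hit
0: miss, evict 5, frames (6 8 3 0)
3: hit
0: hit
3: hit
0: hit
3: hit
0: hit
Page faults: 6.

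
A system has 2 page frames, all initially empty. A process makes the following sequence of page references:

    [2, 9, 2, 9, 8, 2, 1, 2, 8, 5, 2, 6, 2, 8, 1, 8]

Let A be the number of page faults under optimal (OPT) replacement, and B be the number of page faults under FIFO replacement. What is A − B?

-2

Under OPT: F F . . F . F . F F . F . F F . → 9 faults.
Under FIFO: F F . . F F F . F F F F . F F . → 11 faults.
A − B = 9 − 11 = -2.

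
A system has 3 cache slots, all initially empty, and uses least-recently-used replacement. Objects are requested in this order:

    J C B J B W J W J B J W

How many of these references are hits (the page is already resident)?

8

J → fault, frames (J)
C → fault, frames (J C)
B → fault, frames (J C B)
J → hit
B → hit
W → fault, evict C, frames (J B W)
J → hit
W → hit
J → hit
B → hit
J → hit
W → hit
Hits: 8.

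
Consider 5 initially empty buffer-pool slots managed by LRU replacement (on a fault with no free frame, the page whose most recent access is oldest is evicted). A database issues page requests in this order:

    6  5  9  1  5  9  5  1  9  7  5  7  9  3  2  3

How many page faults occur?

7

6 → miss, frames (6)
5 → miss, frames (6 5)
9 → miss, frames (6 5 9)
1 → miss, frames (6 5 9 1)
5 → hit
9 → hit
5 → hit
1 → hit
9 → hit
7 → miss, frames (6 5 1 9 7)
5 → hit
7 → hit
9 → hit
3 → miss, evict 6, frames (1 5 7 9 3)
2 → miss, evict 1, frames (5 7 9 3 2)
3 → hit
Page faults: 7.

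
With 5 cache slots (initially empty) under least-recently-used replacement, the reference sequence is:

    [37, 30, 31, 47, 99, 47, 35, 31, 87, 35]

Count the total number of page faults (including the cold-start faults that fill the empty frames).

7

37: fault, frames [37]
30: fault, frames [37, 30]
31: fault, frames [37, 30, 31]
47: fault, frames [37, 30, 31, 47]
99: fault, frames [37, 30, 31, 47, 99]
47: hit
35: fault, evict 37, frames [30, 31, 99, 47, 35]
31: hit
87: fault, evict 30, frames [99, 47, 35, 31, 87]
35: hit
Page faults: 7.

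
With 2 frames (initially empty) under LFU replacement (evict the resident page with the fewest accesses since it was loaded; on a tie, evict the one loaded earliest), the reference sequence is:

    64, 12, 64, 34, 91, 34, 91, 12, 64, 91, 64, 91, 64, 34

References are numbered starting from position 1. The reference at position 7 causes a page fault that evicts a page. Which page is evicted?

34

pos 1: 64: fault, frames {64}
pos 2: 12: fault, frames {64,12}
pos 3: 64: hit
pos 4: 34: fault, evict 12, frames {64,34}
pos 5: 91: fault, evict 34, frames {64,91}
pos 6: 34: fault, evict 91, frames {64,34}
pos 7: 91: fault, evict 34, frames {64,91}
At position 7, page 34 is evicted.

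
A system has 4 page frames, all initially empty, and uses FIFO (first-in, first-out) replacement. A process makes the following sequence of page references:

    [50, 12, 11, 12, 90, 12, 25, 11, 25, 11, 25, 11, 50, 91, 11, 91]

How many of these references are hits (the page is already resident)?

8

50 → miss, frames (50)
12 → miss, frames (50 12)
11 → miss, frames (50 12 11)
12 → hit
90 → miss, frames (50 12 11 90)
12 → hit
25 → miss, evict 50, frames (12 11 90 25)
11 → hit
25 → hit
11 → hit
25 → hit
11 → hit
50 → miss, evict 12, frames (11 90 25 50)
91 → miss, evict 11, frames (90 25 50 91)
11 → miss, evict 90, frames (25 50 91 11)
91 → hit
Hits: 8.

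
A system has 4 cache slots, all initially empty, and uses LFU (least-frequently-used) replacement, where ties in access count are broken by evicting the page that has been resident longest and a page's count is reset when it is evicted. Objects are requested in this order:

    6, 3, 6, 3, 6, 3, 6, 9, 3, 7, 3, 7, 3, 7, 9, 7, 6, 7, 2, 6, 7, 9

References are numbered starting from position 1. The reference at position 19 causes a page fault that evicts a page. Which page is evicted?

pos 1: 6 → fault, frames {6}
pos 2: 3 → fault, frames {6,3}
pos 3: 6 → hit
pos 4: 3 → hit
pos 5: 6 → hit
pos 6: 3 → hit
pos 7: 6 → hit
pos 8: 9 → fault, frames {6,3,9}
pos 9: 3 → hit
pos 10: 7 → fault, frames {6,3,9,7}
pos 11: 3 → hit
pos 12: 7 → hit
pos 13: 3 → hit
pos 14: 7 → hit
pos 15: 9 → hit
pos 16: 7 → hit
pos 17: 6 → hit
pos 18: 7 → hit
pos 19: 2 → fault, evict 9, frames {6,3,7,2}
At position 19, page 9 is evicted.

9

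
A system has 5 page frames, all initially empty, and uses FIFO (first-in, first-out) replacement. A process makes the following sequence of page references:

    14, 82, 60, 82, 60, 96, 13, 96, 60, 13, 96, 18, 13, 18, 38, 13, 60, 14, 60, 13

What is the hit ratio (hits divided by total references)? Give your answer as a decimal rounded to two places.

0.55

14: miss, frames {14}
82: miss, frames {14,82}
60: miss, frames {14,82,60}
82: hit
60: hit
96: miss, frames {14,82,60,96}
13: miss, frames {14,82,60,96,13}
96: hit
60: hit
13: hit
96: hit
18: miss, evict 14, frames {82,60,96,13,18}
13: hit
18: hit
38: miss, evict 82, frames {60,96,13,18,38}
13: hit
60: hit
14: miss, evict 60, frames {96,13,18,38,14}
60: miss, evict 96, frames {13,18,38,14,60}
13: hit
Hits: 11 of 20 references → 11/20 = 0.5500.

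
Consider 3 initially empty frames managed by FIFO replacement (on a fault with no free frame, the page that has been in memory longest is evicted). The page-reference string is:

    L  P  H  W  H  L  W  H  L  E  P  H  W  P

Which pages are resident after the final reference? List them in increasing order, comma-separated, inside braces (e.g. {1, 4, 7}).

{H, P, W}

L → miss, frames [L]
P → miss, frames [L, P]
H → miss, frames [L, P, H]
W → miss, evict L, frames [P, H, W]
H → hit
L → miss, evict P, frames [H, W, L]
W → hit
H → hit
L → hit
E → miss, evict H, frames [W, L, E]
P → miss, evict W, frames [L, E, P]
H → miss, evict L, frames [E, P, H]
W → miss, evict E, frames [P, H, W]
P → hit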